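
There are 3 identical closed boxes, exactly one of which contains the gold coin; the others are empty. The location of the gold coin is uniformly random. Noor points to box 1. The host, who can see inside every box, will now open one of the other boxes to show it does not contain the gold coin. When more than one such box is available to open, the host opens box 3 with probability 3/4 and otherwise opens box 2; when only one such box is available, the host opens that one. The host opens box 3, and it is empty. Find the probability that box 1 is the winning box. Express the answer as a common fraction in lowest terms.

3/7

Consider each possible location of the gold coin in turn.
If it is in box 1 (prior 1/3): box 3 is available, opened with probability 3/4; weight (1/3)·(3/4) = 1/4.
If it is in box 2 (prior 1/3): only box 3 is available, probability 1; weight (1/3)·1 = 1/3.
If it is in box 3 (prior 1/3): the host opened box 3, so this case is ruled out; weight (1/3)·0 = 0.
The weights sum to 7/12.
So P(the gold coin in box 1 | the host opened box 3) = (1/4) / (7/12) = 3/7.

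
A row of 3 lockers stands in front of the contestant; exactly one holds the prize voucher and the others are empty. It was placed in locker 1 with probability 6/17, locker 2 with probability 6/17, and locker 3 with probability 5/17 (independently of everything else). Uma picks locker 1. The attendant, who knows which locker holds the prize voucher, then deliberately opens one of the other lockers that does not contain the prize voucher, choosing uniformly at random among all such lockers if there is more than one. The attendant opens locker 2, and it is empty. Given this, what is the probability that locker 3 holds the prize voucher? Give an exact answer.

5/8

Apply Bayes' rule, conditioning on where the prize voucher actually is.
If it is in locker 1 (prior 6/17): the attendant has 2 equally likely choices, so probability 1/2; weight (6/17)·(1/2) = 3/17.
If it is in locker 2 (prior 6/17): the attendant opened locker 2, so this case is ruled out; weight (6/17)·0 = 0.
If it is in locker 3 (prior 5/17): the attendant has no choice, probability 1; weight (5/17)·1 = 5/17.
The weights sum to 8/17.
So P(the prize voucher in locker 3 | the attendant opened locker 2) = (5/17) / (8/17) = 5/8.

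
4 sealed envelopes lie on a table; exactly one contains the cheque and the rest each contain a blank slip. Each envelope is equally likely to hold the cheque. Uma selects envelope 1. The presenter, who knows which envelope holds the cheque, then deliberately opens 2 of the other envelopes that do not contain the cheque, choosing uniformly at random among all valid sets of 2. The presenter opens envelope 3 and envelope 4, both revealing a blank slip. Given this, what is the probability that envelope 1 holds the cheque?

1/4

Apply Bayes' rule, conditioning on where the cheque actually is.
If it is in envelope 1 (prior 1/4): the presenter has 3 equally likely choices, so probability 1/3; weight (1/4)·(1/3) = 1/12.
If it is in envelope 2 (prior 1/4): the presenter has no choice, probability 1; weight (1/4)·1 = 1/4.
If it is in either of envelopes 3 and 4 (prior 1/4 each): that envelope was opened and seen not to hold the prize — ruled out; weight (1/4)·0 = 0 each.
The weights sum to 1/3.
So P(the cheque in envelope 1 | the presenter opened envelope 3 and envelope 4) = (1/12) / (1/3) = 1/4.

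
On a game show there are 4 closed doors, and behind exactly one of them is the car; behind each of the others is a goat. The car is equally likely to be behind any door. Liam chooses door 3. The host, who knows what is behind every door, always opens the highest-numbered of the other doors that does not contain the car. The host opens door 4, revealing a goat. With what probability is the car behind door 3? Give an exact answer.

Consider each possible location of the car in turn.
If it is behind any of doors 1, 2, and 3 (prior 1/4 each): door 4 is the highest-numbered option available, probability 1; weight (1/4)·1 = 1/4 each.
If it is behind door 4 (prior 1/4): the host opened door 4, so this case is ruled out; weight (1/4)·0 = 0.
The weights sum to 3/4.
So P(the car behind door 3 | the host opened door 4) = (1/4) / (3/4) = 1/3.

1/3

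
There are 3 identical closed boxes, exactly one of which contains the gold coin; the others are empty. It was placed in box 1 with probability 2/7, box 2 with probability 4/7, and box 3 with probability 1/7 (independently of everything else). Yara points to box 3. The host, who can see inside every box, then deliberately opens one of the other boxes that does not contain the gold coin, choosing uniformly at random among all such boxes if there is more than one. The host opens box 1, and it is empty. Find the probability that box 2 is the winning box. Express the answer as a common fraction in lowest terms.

Consider each possible location of the gold coin in turn.
If it is in box 1 (prior 2/7): the host opened box 1, so this case is ruled out; weight (2/7)·0 = 0.
If it is in box 2 (prior 4/7): the host has no choice, probability 1; weight (4/7)·1 = 4/7.
If it is in box 3 (prior 1/7): the host has 2 equally likely choices, so probability 1/2; weight (1/7)·(1/2) = 1/14.
The weights sum to 9/14.
So P(the gold coin in box 2 | the host opened box 1) = (4/7) / (9/14) = 8/9.

8/9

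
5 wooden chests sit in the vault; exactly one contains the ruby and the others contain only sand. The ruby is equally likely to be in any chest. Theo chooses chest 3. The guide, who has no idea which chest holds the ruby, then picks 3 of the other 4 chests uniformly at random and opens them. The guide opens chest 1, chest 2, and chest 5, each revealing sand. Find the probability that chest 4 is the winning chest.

1/2

Because the guide chose which chests to open without knowing where the ruby is, the choice is independent of the prize location. Learning that none of the 3 opened chests holds the ruby simply rules out those 3 locations and leaves the remaining 2 chests still equally likely by symmetry.
So P(the ruby in chest 4) = 1/2.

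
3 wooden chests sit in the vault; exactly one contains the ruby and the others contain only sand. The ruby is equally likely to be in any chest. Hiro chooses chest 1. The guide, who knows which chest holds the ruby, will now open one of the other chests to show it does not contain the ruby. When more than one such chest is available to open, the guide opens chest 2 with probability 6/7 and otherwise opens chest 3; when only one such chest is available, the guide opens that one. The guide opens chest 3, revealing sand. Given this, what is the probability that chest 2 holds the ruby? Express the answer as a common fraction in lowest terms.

Condition on the true location of the ruby.
If it is in chest 1 (prior 1/3): chest 2 is available but not opened, probability 1/7; weight (1/3)·(1/7) = 1/21.
If it is in chest 2 (prior 1/3): only chest 3 is available, probability 1; weight (1/3)·1 = 1/3.
If it is in chest 3 (prior 1/3): the guide opened chest 3, so this case is ruled out; weight (1/3)·0 = 0.
The weights sum to 8/21.
So P(the ruby in chest 2 | the guide opened chest 3) = (1/3) / (8/21) = 7/8.

7/8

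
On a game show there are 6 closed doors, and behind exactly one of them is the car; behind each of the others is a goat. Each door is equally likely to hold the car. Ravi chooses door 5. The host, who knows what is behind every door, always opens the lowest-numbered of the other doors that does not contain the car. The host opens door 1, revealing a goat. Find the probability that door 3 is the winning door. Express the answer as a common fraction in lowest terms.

1/5

Consider each possible location of the car in turn.
If it is behind door 1 (prior 1/6): the host opened door 1, so this case is ruled out; weight (1/6)·0 = 0.
If it is behind any of doors 2, 3, 4, 5, and 6 (prior 1/6 each): door 1 is the lowest-numbered option available, probability 1; weight (1/6)·1 = 1/6 each.
The weights sum to 5/6.
So P(the car behind door 3 | the host opened door 1) = (1/6) / (5/6) = 1/5.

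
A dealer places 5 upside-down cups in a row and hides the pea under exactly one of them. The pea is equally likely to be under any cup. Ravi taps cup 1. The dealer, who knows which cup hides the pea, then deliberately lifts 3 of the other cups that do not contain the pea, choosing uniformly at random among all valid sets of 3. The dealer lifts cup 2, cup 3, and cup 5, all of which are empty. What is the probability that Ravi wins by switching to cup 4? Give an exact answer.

Condition on the true location of the pea.
If it is under cup 1 (prior 1/5): the dealer has 4 equally likely choices, so probability 1/4; weight (1/5)·(1/4) = 1/20.
If it is under any of cups 2, 3, and 5 (prior 1/5 each): that cup was opened and seen not to hold the prize — ruled out; weight (1/5)·0 = 0 each.
If it is under cup 4 (prior 1/5): the dealer has no choice, probability 1; weight (1/5)·1 = 1/5.
The weights sum to 1/4.
So P(the pea under cup 4 | the dealer opened cup 2, cup 3, and cup 5) = (1/5) / (1/4) = 4/5.

4/5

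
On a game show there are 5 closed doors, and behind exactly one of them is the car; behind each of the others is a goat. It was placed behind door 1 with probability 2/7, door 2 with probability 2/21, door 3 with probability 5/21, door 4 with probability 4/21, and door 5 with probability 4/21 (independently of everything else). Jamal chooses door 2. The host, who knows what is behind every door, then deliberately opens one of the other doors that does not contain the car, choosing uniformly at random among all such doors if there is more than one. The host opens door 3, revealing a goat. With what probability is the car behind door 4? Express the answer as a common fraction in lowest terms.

8/31

Apply Bayes' rule, conditioning on where the car actually is.
If it is behind door 1 (prior 2/7): the host has 3 equally likely choices, so probability 1/3; weight (2/7)·(1/3) = 2/21.
If it is behind door 2 (prior 2/21): the host has 4 equally likely choices, so probability 1/4; weight (2/21)·(1/4) = 1/42.
If it is behind door 3 (prior 5/21): the host opened door 3, so this case is ruled out; weight (5/21)·0 = 0.
If it is behind either of doors 4 and 5 (prior 4/21 each): the host has 3 equally likely choices, so probability 1/3; weight (4/21)·(1/3) = 4/63 each.
The weights sum to 31/126.
So P(the car behind door 4 | the host opened door 3) = (4/63) / (31/126) = 8/31.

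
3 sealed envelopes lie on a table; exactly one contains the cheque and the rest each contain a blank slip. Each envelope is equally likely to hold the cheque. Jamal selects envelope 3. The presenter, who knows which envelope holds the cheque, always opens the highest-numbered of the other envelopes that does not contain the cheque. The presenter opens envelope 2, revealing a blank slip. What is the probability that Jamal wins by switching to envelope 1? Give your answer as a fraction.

1/2

Condition on the true location of the cheque.
If it is in either of envelopes 1 and 3 (prior 1/3 each): envelope 2 is the highest-numbered option available, probability 1; weight (1/3)·1 = 1/3 each.
If it is in envelope 2 (prior 1/3): the presenter opened envelope 2, so this case is ruled out; weight (1/3)·0 = 0.
The weights sum to 2/3.
So P(the cheque in envelope 1 | the presenter opened envelope 2) = (1/3) / (2/3) = 1/2.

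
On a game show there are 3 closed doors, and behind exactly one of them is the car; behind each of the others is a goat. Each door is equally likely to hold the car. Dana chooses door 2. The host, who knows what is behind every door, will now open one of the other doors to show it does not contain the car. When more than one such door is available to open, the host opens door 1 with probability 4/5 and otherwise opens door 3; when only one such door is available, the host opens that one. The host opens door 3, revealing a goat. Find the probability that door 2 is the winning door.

Condition on the true location of the car.
If it is behind door 1 (prior 1/3): only door 3 is available, probability 1; weight (1/3)·1 = 1/3.
If it is behind door 2 (prior 1/3): door 1 is available but not opened, probability 1/5; weight (1/3)·(1/5) = 1/15.
If it is behind door 3 (prior 1/3): the host opened door 3, so this case is ruled out; weight (1/3)·0 = 0.
The weights sum to 2/5.
So P(the car behind door 2 | the host opened door 3) = (1/15) / (2/5) = 1/6.

1/6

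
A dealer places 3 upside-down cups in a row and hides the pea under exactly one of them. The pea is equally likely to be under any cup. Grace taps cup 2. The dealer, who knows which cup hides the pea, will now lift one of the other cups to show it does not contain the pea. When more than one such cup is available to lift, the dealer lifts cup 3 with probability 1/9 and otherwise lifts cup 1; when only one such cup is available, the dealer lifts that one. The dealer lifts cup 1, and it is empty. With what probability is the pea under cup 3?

9/17

Condition on the true location of the pea.
If it is under cup 1 (prior 1/3): the dealer opened cup 1, so this case is ruled out; weight (1/3)·0 = 0.
If it is under cup 2 (prior 1/3): cup 3 is available but not opened, probability 8/9; weight (1/3)·(8/9) = 8/27.
If it is under cup 3 (prior 1/3): only cup 1 is available, probability 1; weight (1/3)·1 = 1/3.
The weights sum to 17/27.
So P(the pea under cup 3 | the dealer opened cup 1) = (1/3) / (17/27) = 9/17.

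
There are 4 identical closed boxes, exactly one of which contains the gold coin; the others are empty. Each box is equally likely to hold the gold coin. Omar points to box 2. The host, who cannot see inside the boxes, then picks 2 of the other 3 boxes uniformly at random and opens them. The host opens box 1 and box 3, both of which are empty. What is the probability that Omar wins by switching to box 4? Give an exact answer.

Condition on the true location of the gold coin.
If it is in either of boxes 1 and 3 (prior 1/4 each): that box was opened and seen not to hold the prize — ruled out; weight (1/4)·0 = 0 each.
If it is in either of boxes 2 and 4 (prior 1/4 each): the host picks exactly this set with probability 1/3 regardless, and none is the prize; weight (1/4)·(1/3) = 1/12 each.
The weights sum to 1/6.
So P(the gold coin in box 4 | the host opened box 1 and box 3) = (1/12) / (1/6) = 1/2.

1/2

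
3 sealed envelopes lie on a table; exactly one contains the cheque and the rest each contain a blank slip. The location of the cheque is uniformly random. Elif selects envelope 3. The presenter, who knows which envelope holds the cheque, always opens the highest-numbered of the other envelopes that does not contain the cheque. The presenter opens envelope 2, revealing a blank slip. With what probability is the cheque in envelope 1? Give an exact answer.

Condition on the true location of the cheque.
If it is in either of envelopes 1 and 3 (prior 1/3 each): envelope 2 is the highest-numbered option available, probability 1; weight (1/3)·1 = 1/3 each.
If it is in envelope 2 (prior 1/3): the presenter opened envelope 2, so this case is ruled out; weight (1/3)·0 = 0.
The weights sum to 2/3.
So P(the cheque in envelope 1 | the presenter opened envelope 2) = (1/3) / (2/3) = 1/2.

1/2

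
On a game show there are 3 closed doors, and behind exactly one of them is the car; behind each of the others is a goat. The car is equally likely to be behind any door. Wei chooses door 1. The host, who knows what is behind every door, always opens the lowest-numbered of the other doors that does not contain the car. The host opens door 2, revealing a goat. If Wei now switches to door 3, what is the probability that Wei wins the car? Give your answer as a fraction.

Condition on the true location of the car.
If it is behind either of doors 1 and 3 (prior 1/3 each): door 2 is the lowest-numbered option available, probability 1; weight (1/3)·1 = 1/3 each.
If it is behind door 2 (prior 1/3): the host opened door 2, so this case is ruled out; weight (1/3)·0 = 0.
The weights sum to 2/3.
So P(the car behind door 3 | the host opened door 2) = (1/3) / (2/3) = 1/2.

1/2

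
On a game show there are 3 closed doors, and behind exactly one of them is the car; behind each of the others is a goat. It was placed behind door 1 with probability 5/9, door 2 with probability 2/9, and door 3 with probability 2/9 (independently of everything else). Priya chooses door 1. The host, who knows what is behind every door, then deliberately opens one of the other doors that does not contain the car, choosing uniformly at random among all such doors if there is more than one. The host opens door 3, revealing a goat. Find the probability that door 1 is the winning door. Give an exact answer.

5/9

Apply Bayes' rule, conditioning on where the car actually is.
If it is behind door 1 (prior 5/9): the host has 2 equally likely choices, so probability 1/2; weight (5/9)·(1/2) = 5/18.
If it is behind door 2 (prior 2/9): the host has no choice, probability 1; weight (2/9)·1 = 2/9.
If it is behind door 3 (prior 2/9): the host opened door 3, so this case is ruled out; weight (2/9)·0 = 0.
The weights sum to 1/2.
So P(the car behind door 1 | the host opened door 3) = (5/18) / (1/2) = 5/9.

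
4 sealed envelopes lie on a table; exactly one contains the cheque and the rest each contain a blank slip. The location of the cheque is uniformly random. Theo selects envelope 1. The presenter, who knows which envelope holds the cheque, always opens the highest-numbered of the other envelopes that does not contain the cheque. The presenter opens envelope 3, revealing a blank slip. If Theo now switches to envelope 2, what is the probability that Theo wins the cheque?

Condition on the true location of the cheque.
If it is in either of envelopes 1 and 2 (prior 1/4 each): the presenter would have opened envelope 4 instead, probability 0; weight (1/4)·0 = 0 each.
If it is in envelope 3 (prior 1/4): the presenter opened envelope 3, so this case is ruled out; weight (1/4)·0 = 0.
If it is in envelope 4 (prior 1/4): envelope 3 is the highest-numbered option available, probability 1; weight (1/4)·1 = 1/4.
The weights sum to 1/4.
So P(the cheque in envelope 2 | the presenter opened envelope 3) = 0 / (1/4) = 0.

0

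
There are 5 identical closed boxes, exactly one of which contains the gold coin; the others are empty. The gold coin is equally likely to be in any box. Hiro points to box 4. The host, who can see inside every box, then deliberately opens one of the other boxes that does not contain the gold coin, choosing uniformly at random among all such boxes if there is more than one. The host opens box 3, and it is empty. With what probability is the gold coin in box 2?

4/15

Consider each possible location of the gold coin in turn.
If it is in any of boxes 1, 2, and 5 (prior 1/5 each): the host has 3 equally likely choices, so probability 1/3; weight (1/5)·(1/3) = 1/15 each.
If it is in box 3 (prior 1/5): the host opened box 3, so this case is ruled out; weight (1/5)·0 = 0.
If it is in box 4 (prior 1/5): the host has 4 equally likely choices, so probability 1/4; weight (1/5)·(1/4) = 1/20.
The weights sum to 1/4.
So P(the gold coin in box 2 | the host opened box 3) = (1/15) / (1/4) = 4/15.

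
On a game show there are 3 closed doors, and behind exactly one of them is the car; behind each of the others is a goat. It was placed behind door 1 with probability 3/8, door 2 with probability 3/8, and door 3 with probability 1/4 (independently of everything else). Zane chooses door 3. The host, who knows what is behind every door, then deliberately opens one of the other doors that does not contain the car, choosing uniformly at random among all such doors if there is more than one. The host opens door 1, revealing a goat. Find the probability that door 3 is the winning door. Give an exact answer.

Condition on the true location of the car.
If it is behind door 1 (prior 3/8): the host opened door 1, so this case is ruled out; weight (3/8)·0 = 0.
If it is behind door 2 (prior 3/8): the host has no choice, probability 1; weight (3/8)·1 = 3/8.
If it is behind door 3 (prior 1/4): the host has 2 equally likely choices, so probability 1/2; weight (1/4)·(1/2) = 1/8.
The weights sum to 1/2.
So P(the car behind door 3 | the host opened door 1) = (1/8) / (1/2) = 1/4.

1/4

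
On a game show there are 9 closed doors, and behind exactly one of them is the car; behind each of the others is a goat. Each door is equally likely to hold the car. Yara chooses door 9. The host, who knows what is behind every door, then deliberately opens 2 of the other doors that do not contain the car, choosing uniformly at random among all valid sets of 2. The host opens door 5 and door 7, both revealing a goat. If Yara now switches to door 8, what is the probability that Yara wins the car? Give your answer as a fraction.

4/27

Condition on the true location of the car.
If it is behind any of doors 1, 2, 3, 4, 6, and 8 (prior 1/9 each): the host has 21 equally likely choices, so probability 1/21; weight (1/9)·(1/21) = 1/189 each.
If it is behind either of doors 5 and 7 (prior 1/9 each): that door was opened and seen not to hold the prize — ruled out; weight (1/9)·0 = 0 each.
If it is behind door 9 (prior 1/9): the host has 28 equally likely choices, so probability 1/28; weight (1/9)·(1/28) = 1/252.
The weights sum to 1/28.
So P(the car behind door 8 | the host opened door 5 and door 7) = (1/189) / (1/28) = 4/27.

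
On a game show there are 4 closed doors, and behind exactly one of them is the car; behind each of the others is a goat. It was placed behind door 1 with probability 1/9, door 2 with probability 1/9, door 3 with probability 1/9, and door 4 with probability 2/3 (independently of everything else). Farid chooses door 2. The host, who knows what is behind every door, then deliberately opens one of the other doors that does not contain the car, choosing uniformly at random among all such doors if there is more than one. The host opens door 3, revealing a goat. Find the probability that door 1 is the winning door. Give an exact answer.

3/23

Apply Bayes' rule, conditioning on where the car actually is.
If it is behind door 1 (prior 1/9): the host has 2 equally likely choices, so probability 1/2; weight (1/9)·(1/2) = 1/18.
If it is behind door 2 (prior 1/9): the host has 3 equally likely choices, so probability 1/3; weight (1/9)·(1/3) = 1/27.
If it is behind door 3 (prior 1/9): the host opened door 3, so this case is ruled out; weight (1/9)·0 = 0.
If it is behind door 4 (prior 2/3): the host has 2 equally likely choices, so probability 1/2; weight (2/3)·(1/2) = 1/3.
The weights sum to 23/54.
So P(the car behind door 1 | the host opened door 3) = (1/18) / (23/54) = 3/23.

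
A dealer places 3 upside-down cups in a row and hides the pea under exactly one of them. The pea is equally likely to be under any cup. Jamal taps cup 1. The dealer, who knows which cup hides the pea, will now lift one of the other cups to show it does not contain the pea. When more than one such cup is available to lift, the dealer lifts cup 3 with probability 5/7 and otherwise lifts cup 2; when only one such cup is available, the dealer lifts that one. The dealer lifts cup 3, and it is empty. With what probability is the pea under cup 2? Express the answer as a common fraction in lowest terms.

7/12

Apply Bayes' rule, conditioning on where the pea actually is.
If it is under cup 1 (prior 1/3): cup 3 is available, opened with probability 5/7; weight (1/3)·(5/7) = 5/21.
If it is under cup 2 (prior 1/3): only cup 3 is available, probability 1; weight (1/3)·1 = 1/3.
If it is under cup 3 (prior 1/3): the dealer opened cup 3, so this case is ruled out; weight (1/3)·0 = 0.
The weights sum to 4/7.
So P(the pea under cup 2 | the dealer opened cup 3) = (1/3) / (4/7) = 7/12.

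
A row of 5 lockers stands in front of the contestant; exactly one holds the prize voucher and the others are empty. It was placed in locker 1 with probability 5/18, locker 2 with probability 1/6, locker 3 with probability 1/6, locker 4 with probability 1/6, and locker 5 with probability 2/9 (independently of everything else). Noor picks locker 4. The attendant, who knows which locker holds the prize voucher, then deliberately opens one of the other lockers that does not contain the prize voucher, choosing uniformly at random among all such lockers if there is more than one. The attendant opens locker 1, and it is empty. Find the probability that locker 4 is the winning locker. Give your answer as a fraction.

9/49

Condition on the true location of the prize voucher.
If it is in locker 1 (prior 5/18): the attendant opened locker 1, so this case is ruled out; weight (5/18)·0 = 0.
If it is in either of lockers 2 and 3 (prior 1/6 each): the attendant has 3 equally likely choices, so probability 1/3; weight (1/6)·(1/3) = 1/18 each.
If it is in locker 4 (prior 1/6): the attendant has 4 equally likely choices, so probability 1/4; weight (1/6)·(1/4) = 1/24.
If it is in locker 5 (prior 2/9): the attendant has 3 equally likely choices, so probability 1/3; weight (2/9)·(1/3) = 2/27.
The weights sum to 49/216.
So P(the prize voucher in locker 4 | the attendant opened locker 1) = (1/24) / (49/216) = 9/49.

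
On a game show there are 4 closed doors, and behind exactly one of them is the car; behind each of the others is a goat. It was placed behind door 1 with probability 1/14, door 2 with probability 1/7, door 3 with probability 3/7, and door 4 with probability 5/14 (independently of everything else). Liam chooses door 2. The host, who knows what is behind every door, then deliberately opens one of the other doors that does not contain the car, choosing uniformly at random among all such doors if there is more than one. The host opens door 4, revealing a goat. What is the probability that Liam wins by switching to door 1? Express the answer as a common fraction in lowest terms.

Condition on the true location of the car.
If it is behind door 1 (prior 1/14): the host has 2 equally likely choices, so probability 1/2; weight (1/14)·(1/2) = 1/28.
If it is behind door 2 (prior 1/7): the host has 3 equally likely choices, so probability 1/3; weight (1/7)·(1/3) = 1/21.
If it is behind door 3 (prior 3/7): the host has 2 equally likely choices, so probability 1/2; weight (3/7)·(1/2) = 3/14.
If it is behind door 4 (prior 5/14): the host opened door 4, so this case is ruled out; weight (5/14)·0 = 0.
The weights sum to 25/84.
So P(the car behind door 1 | the host opened door 4) = (1/28) / (25/84) = 3/25.

3/25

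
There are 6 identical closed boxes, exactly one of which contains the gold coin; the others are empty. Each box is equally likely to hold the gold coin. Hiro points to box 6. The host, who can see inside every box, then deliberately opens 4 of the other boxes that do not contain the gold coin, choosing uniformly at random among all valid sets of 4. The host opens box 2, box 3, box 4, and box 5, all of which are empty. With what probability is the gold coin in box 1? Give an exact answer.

5/6

Consider each possible location of the gold coin in turn.
If it is in box 1 (prior 1/6): the host has no choice, probability 1; weight (1/6)·1 = 1/6.
If it is in any of boxes 2, 3, 4, and 5 (prior 1/6 each): that box was opened and seen not to hold the prize — ruled out; weight (1/6)·0 = 0 each.
If it is in box 6 (prior 1/6): the host has 5 equally likely choices, so probability 1/5; weight (1/6)·(1/5) = 1/30.
The weights sum to 1/5.
So P(the gold coin in box 1 | the host opened box 2, box 3, box 4, and box 5) = (1/6) / (1/5) = 5/6.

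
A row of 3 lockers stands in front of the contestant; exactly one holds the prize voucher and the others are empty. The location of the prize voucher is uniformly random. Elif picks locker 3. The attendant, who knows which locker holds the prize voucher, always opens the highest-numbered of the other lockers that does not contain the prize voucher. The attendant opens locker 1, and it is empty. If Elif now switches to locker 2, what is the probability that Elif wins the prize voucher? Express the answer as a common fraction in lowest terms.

Condition on the true location of the prize voucher.
If it is in locker 1 (prior 1/3): the attendant opened locker 1, so this case is ruled out; weight (1/3)·0 = 0.
If it is in locker 2 (prior 1/3): locker 1 is the highest-numbered option available, probability 1; weight (1/3)·1 = 1/3.
If it is in locker 3 (prior 1/3): the attendant would have opened locker 2 instead, probability 0; weight (1/3)·0 = 0.
The weights sum to 1/3.
So P(the prize voucher in locker 2 | the attendant opened locker 1) = (1/3) / (1/3) = 1.

1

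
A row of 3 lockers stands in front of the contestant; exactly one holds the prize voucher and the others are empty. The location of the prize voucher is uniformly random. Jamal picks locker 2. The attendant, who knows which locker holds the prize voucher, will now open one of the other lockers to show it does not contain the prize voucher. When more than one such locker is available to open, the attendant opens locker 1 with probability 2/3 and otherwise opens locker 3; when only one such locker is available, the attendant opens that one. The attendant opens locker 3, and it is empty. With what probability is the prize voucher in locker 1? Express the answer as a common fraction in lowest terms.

Apply Bayes' rule, conditioning on where the prize voucher actually is.
If it is in locker 1 (prior 1/3): only locker 3 is available, probability 1; weight (1/3)·1 = 1/3.
If it is in locker 2 (prior 1/3): locker 1 is available but not opened, probability 1/3; weight (1/3)·(1/3) = 1/9.
If it is in locker 3 (prior 1/3): the attendant opened locker 3, so this case is ruled out; weight (1/3)·0 = 0.
The weights sum to 4/9.
So P(the prize voucher in locker 1 | the attendant opened locker 3) = (1/3) / (4/9) = 3/4.

3/4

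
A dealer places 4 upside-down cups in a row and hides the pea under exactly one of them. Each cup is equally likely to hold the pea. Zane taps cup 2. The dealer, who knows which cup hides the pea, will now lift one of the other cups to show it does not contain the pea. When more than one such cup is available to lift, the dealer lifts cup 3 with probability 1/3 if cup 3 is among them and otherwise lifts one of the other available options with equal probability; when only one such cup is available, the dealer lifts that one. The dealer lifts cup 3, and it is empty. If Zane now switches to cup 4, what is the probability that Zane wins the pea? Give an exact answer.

1/3

Condition on the true location of the pea.
If it is under any of cups 1, 2, and 4 (prior 1/4 each): cup 3 is available, opened with probability 1/3; weight (1/4)·(1/3) = 1/12 each.
If it is under cup 3 (prior 1/4): the dealer opened cup 3, so this case is ruled out; weight (1/4)·0 = 0.
The weights sum to 1/4.
So P(the pea under cup 4 | the dealer opened cup 3) = (1/12) / (1/4) = 1/3.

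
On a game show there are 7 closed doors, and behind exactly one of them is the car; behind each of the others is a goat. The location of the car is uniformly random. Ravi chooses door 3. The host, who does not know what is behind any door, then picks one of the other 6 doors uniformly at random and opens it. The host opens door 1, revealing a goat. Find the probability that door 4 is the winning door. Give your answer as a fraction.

Condition on the true location of the car.
If it is behind door 1 (prior 1/7): the host opened door 1, so this case is ruled out; weight (1/7)·0 = 0.
If it is behind any of doors 2, 3, 4, 5, 6, and 7 (prior 1/7 each): the host picks door 1 with probability 1/6 regardless, and it is not the prize; weight (1/7)·(1/6) = 1/42 each.
The weights sum to 1/7.
So P(the car behind door 4 | the host opened door 1) = (1/42) / (1/7) = 1/6.

1/6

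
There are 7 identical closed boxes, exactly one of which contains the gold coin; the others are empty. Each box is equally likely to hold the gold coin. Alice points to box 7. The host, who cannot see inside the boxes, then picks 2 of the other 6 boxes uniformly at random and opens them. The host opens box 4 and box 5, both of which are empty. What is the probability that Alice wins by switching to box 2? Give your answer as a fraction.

Apply Bayes' rule, conditioning on where the gold coin actually is.
If it is in any of boxes 1, 2, 3, 6, and 7 (prior 1/7 each): the host picks exactly this set with probability 1/15 regardless, and none is the prize; weight (1/7)·(1/15) = 1/105 each.
If it is in either of boxes 4 and 5 (prior 1/7 each): that box was opened and seen not to hold the prize — ruled out; weight (1/7)·0 = 0 each.
The weights sum to 1/21.
So P(the gold coin in box 2 | the host opened box 4 and box 5) = (1/105) / (1/21) = 1/5.

1/5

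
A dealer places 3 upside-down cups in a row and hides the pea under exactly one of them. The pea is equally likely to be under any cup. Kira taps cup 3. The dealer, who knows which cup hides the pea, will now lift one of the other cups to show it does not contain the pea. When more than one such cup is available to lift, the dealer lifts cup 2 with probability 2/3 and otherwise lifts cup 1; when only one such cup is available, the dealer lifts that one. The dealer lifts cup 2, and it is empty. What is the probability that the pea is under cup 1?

3/5

Condition on the true location of the pea.
If it is under cup 1 (prior 1/3): only cup 2 is available, probability 1; weight (1/3)·1 = 1/3.
If it is under cup 2 (prior 1/3): the dealer opened cup 2, so this case is ruled out; weight (1/3)·0 = 0.
If it is under cup 3 (prior 1/3): cup 2 is available, opened with probability 2/3; weight (1/3)·(2/3) = 2/9.
The weights sum to 5/9.
So P(the pea under cup 1 | the dealer opened cup 2) = (1/3) / (5/9) = 3/5.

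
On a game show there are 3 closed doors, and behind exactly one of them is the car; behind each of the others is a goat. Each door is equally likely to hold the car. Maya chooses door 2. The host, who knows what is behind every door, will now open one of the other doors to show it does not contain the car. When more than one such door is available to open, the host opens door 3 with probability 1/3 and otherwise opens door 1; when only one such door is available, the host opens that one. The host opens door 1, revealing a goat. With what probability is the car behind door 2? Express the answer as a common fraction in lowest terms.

Apply Bayes' rule, conditioning on where the car actually is.
If it is behind door 1 (prior 1/3): the host opened door 1, so this case is ruled out; weight (1/3)·0 = 0.
If it is behind door 2 (prior 1/3): door 3 is available but not opened, probability 2/3; weight (1/3)·(2/3) = 2/9.
If it is behind door 3 (prior 1/3): only door 1 is available, probability 1; weight (1/3)·1 = 1/3.
The weights sum to 5/9.
So P(the car behind door 2 | the host opened door 1) = (2/9) / (5/9) = 2/5.

2/5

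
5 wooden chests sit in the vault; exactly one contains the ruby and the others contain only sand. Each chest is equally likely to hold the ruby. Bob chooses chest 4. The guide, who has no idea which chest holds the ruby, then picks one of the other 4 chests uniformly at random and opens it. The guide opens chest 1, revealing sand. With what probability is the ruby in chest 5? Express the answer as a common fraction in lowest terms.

Because the guide chose which chest to open without knowing where the ruby is, the choice is independent of the prize location. Learning that chest 1 does not hold the ruby simply rules out that one location and leaves the remaining 4 chests still equally likely by symmetry.
So P(the ruby in chest 5) = 1/4.

1/4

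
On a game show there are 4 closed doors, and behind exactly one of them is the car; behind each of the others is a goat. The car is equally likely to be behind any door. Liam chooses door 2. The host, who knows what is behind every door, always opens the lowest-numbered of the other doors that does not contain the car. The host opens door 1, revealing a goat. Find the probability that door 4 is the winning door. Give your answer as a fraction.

1/3

Condition on the true location of the car.
If it is behind door 1 (prior 1/4): the host opened door 1, so this case is ruled out; weight (1/4)·0 = 0.
If it is behind any of doors 2, 3, and 4 (prior 1/4 each): door 1 is the lowest-numbered option available, probability 1; weight (1/4)·1 = 1/4 each.
The weights sum to 3/4.
So P(the car behind door 4 | the host opened door 1) = (1/4) / (3/4) = 1/3.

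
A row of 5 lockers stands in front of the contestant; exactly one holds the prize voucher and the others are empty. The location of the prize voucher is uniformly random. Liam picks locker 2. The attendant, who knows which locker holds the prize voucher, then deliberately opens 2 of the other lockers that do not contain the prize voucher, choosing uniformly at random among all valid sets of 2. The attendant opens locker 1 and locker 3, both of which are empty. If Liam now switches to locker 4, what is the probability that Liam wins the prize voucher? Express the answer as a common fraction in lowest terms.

2/5

Apply Bayes' rule, conditioning on where the prize voucher actually is.
If it is in either of lockers 1 and 3 (prior 1/5 each): that locker was opened and seen not to hold the prize — ruled out; weight (1/5)·0 = 0 each.
If it is in locker 2 (prior 1/5): the attendant has 6 equally likely choices, so probability 1/6; weight (1/5)·(1/6) = 1/30.
If it is in either of lockers 4 and 5 (prior 1/5 each): the attendant has 3 equally likely choices, so probability 1/3; weight (1/5)·(1/3) = 1/15 each.
The weights sum to 1/6.
So P(the prize voucher in locker 4 | the attendant opened locker 1 and locker 3) = (1/15) / (1/6) = 2/5.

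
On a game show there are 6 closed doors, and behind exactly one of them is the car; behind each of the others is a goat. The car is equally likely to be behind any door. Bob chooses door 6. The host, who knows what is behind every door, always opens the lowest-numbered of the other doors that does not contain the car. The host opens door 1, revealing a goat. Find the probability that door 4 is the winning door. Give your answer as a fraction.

1/5

Consider each possible location of the car in turn.
If it is behind door 1 (prior 1/6): the host opened door 1, so this case is ruled out; weight (1/6)·0 = 0.
If it is behind any of doors 2, 3, 4, 5, and 6 (prior 1/6 each): door 1 is the lowest-numbered option available, probability 1; weight (1/6)·1 = 1/6 each.
The weights sum to 5/6.
So P(the car behind door 4 | the host opened door 1) = (1/6) / (5/6) = 1/5.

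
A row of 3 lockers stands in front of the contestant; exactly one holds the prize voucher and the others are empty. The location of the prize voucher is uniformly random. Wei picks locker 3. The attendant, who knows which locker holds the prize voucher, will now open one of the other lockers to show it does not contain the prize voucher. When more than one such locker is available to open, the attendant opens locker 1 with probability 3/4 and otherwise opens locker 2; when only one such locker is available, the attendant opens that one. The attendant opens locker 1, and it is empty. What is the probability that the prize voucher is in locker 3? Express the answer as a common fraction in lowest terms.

Apply Bayes' rule, conditioning on where the prize voucher actually is.
If it is in locker 1 (prior 1/3): the attendant opened locker 1, so this case is ruled out; weight (1/3)·0 = 0.
If it is in locker 2 (prior 1/3): only locker 1 is available, probability 1; weight (1/3)·1 = 1/3.
If it is in locker 3 (prior 1/3): locker 1 is available, opened with probability 3/4; weight (1/3)·(3/4) = 1/4.
The weights sum to 7/12.
So P(the prize voucher in locker 3 | the attendant opened locker 1) = (1/4) / (7/12) = 3/7.

3/7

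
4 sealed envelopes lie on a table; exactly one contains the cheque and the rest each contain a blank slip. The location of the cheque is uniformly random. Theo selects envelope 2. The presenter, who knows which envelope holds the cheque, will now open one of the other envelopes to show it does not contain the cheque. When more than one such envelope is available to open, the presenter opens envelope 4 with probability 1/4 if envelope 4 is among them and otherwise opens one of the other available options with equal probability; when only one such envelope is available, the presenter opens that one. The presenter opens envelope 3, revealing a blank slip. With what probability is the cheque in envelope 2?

Consider each possible location of the cheque in turn.
If it is in envelope 1 (prior 1/4): envelope 4 is available but not opened, probability 3/4; weight (1/4)·(3/4) = 3/16.
If it is in envelope 2 (prior 1/4): envelope 4 is available but not opened; envelope 3 gets probability (1 − 1/4)/2 = 3/8; weight (1/4)·(3/8) = 3/32.
If it is in envelope 3 (prior 1/4): the presenter opened envelope 3, so this case is ruled out; weight (1/4)·0 = 0.
If it is in envelope 4 (prior 1/4): envelope 4 holds the prize so is unavailable; the presenter chooses uniformly among the 2 others, probability 1/2; weight (1/4)·(1/2) = 1/8.
The weights sum to 13/32.
So P(the cheque in envelope 2 | the presenter opened envelope 3) = (3/32) / (13/32) = 3/13.

3/13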